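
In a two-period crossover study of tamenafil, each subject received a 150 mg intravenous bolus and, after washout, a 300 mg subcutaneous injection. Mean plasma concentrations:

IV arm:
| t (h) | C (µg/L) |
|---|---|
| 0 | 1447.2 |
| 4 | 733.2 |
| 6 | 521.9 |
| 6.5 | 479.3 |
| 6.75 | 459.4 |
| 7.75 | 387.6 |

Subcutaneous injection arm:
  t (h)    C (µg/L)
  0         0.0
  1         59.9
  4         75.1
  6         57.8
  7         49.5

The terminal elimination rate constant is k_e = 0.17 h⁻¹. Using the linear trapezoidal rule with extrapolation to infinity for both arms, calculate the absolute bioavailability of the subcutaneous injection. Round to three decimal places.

Trapezoidal AUC_0→7.75 (IV):
  [0→4]: (1447.2+733.2)/2 × 4 = 4360.8
  [4→6]: (733.2+521.9)/2 × 2 = 1255.1
  [6→6.5]: (521.9+479.3)/2 × 0.5 = 250.3
  [6.5→6.75]: (479.3+459.4)/2 × 0.25 = 117.3375
  [6.75→7.75]: (459.4+387.6)/2 × 1 = 423.5
  Sum = 6407.0375 µg/L·h
IV tail: 387.6/0.17 = 2280.000; AUC_iv,0→∞ = 6407.0375 + 2280.000 = 8687.0375 µg/L·h
Trapezoidal AUC_0→7 (subcutaneous injection):
  [0→1]: (0.0+59.9)/2 × 1 = 29.95
  [1→4]: (59.9+75.1)/2 × 3 = 202.5
  [4→6]: (75.1+57.8)/2 × 2 = 132.9
  [6→7]: (57.8+49.5)/2 × 1 = 53.65
  Sum = 419.0 µg/L·h
subcutaneous injection tail: 49.5/0.17 = 291.176; AUC_ev,0→∞ = 419.0 + 291.176 = 710.176 µg/L·h
F = (AUC_ev/D_ev)/(AUC_iv/D_iv) = (710.176/300)/(8687.0375/150) = 2.36725/57.9136 = 0.0409

F = 0.041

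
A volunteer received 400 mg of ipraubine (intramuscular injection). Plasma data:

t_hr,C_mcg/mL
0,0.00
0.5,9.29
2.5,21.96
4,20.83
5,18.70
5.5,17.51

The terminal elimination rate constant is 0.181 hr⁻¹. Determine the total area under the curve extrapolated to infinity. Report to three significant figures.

Trapezoidal AUC_0→5.5:
  [0→0.5]: (0.00+9.29)/2 × 0.5 = 2.3225
  [0.5→2.5]: (9.29+21.96)/2 × 2 = 31.25
  [2.5→4]: (21.96+20.83)/2 × 1.5 = 32.0925
  [4→5]: (20.83+18.70)/2 × 1 = 19.765
  [5→5.5]: (18.70+17.51)/2 × 0.5 = 9.0525
  Sum = 94.4825 mcg/mL·hr
Extrapolated tail: C_last / k_e = 17.51 / 0.181 = 96.740
AUC_0→∞ = 94.4825 + 96.740 = 191.2225 mcg/mL·hr

AUC = 191 mcg/mL·hr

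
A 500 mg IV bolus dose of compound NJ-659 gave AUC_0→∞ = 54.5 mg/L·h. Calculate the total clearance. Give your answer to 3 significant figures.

CL = 9.17 L/h

CL = Dose_iv / AUC_0→∞
   = 500 / 54.5 = 9.17431 L/h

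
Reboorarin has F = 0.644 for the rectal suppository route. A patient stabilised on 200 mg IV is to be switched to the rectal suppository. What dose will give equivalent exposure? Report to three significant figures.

D_rectal = 311 mg

For equal systemic exposure: F × D_ev = D_iv
D_ev = D_iv / F = 200 / 0.644 = 310.559 mg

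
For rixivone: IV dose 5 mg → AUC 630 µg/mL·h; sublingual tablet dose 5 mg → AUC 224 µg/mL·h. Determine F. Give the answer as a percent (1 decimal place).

F = (AUC_ev / D_ev) / (AUC_iv / D_iv)
  = (224/5) / (630/5)
  = 44.8 / 126 = 0.3556
  = 35.56%

F = 35.6%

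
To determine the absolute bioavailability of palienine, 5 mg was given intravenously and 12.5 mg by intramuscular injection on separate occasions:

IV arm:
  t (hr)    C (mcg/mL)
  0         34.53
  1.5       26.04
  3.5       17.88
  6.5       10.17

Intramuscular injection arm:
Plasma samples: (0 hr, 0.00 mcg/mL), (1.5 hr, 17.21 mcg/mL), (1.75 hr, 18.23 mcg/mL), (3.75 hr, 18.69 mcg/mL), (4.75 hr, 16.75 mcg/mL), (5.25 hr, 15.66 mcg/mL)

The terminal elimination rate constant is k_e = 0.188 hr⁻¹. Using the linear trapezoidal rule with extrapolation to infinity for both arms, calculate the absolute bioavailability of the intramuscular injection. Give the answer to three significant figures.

F = 0.352

Trapezoidal AUC_0→6.5 (IV):
  [0→1.5]: (34.53+26.04)/2 × 1.5 = 45.4275
  [1.5→3.5]: (26.04+17.88)/2 × 2 = 43.92
  [3.5→6.5]: (17.88+10.17)/2 × 3 = 42.075
  Sum = 131.4225 mcg/mL·hr
IV tail: 10.17/0.188 = 54.096; AUC_iv,0→∞ = 131.4225 + 54.096 = 185.5185 mcg/mL·hr
Trapezoidal AUC_0→5.25 (intramuscular injection):
  [0→1.5]: (0.00+17.21)/2 × 1.5 = 12.9075
  [1.5→1.75]: (17.21+18.23)/2 × 0.25 = 4.43
  [1.75→3.75]: (18.23+18.69)/2 × 2 = 36.92
  [3.75→4.75]: (18.69+16.75)/2 × 1 = 17.72
  [4.75→5.25]: (16.75+15.66)/2 × 0.5 = 8.1025
  Sum = 80.08 mcg/mL·hr
intramuscular injection tail: 15.66/0.188 = 83.298; AUC_ev,0→∞ = 80.08 + 83.298 = 163.378 mcg/mL·hr
F = (AUC_ev/D_ev)/(AUC_iv/D_iv) = (163.378/12.5)/(185.5185/5) = 13.07024/37.1037 = 0.3523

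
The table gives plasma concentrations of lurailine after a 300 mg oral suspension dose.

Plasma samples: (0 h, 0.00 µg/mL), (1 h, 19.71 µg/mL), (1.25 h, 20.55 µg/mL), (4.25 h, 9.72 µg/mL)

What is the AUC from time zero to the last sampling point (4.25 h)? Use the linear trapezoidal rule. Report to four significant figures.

Trapezoidal AUC_0→4.25:
  [0→1]: (0.00+19.71)/2 × 1 = 9.855
  [1→1.25]: (19.71+20.55)/2 × 0.25 = 5.0325
  [1.25→4.25]: (20.55+9.72)/2 × 3 = 45.405
  Sum = 60.2925 µg/mL·h

AUC = 60.29 µg/mL·h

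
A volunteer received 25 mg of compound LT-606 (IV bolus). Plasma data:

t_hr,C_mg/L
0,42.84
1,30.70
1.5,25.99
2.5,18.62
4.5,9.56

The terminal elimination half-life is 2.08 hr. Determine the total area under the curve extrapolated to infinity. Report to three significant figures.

AUC = 130 mg/L·hr

Trapezoidal AUC_0→4.5:
  [0→1]: (42.84+30.70)/2 × 1 = 36.77
  [1→1.5]: (30.70+25.99)/2 × 0.5 = 14.1725
  [1.5→2.5]: (25.99+18.62)/2 × 1 = 22.305
  [2.5→4.5]: (18.62+9.56)/2 × 2 = 28.18
  Sum = 101.4275 mg/L·hr
k_e = ln2 / t½ = 0.693147 / 2.08 = 0.3332 hr^-1
Extrapolated tail: C_last / k_e = 9.56 / 0.3332 = 28.691
AUC_0→∞ = 101.4275 + 28.691 = 130.1185 mg/L·hr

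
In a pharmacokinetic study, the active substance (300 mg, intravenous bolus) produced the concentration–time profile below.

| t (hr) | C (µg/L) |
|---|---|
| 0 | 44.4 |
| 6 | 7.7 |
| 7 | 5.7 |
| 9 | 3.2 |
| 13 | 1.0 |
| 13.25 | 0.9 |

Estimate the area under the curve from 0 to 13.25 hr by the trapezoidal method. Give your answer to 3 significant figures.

Trapezoidal AUC_0→13.25:
  [0→6]: (44.4+7.7)/2 × 6 = 156.3
  [6→7]: (7.7+5.7)/2 × 1 = 6.7
  [7→9]: (5.7+3.2)/2 × 2 = 8.9
  [9→13]: (3.2+1.0)/2 × 4 = 8.4
  [13→13.25]: (1.0+0.9)/2 × 0.25 = 0.2375
  Sum = 180.5375 µg/L·hr

AUC = 181 µg/L·hr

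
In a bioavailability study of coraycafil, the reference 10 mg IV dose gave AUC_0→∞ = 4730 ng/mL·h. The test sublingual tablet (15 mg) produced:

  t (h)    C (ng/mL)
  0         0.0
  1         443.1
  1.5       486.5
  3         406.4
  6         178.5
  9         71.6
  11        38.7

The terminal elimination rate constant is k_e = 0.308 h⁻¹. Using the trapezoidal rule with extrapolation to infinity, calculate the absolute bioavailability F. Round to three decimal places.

Trapezoidal AUC_0→11 (sublingual tablet):
  [0→1]: (0.0+443.1)/2 × 1 = 221.55
  [1→1.5]: (443.1+486.5)/2 × 0.5 = 232.4
  [1.5→3]: (486.5+406.4)/2 × 1.5 = 669.675
  [3→6]: (406.4+178.5)/2 × 3 = 877.35
  [6→9]: (178.5+71.6)/2 × 3 = 375.15
  [9→11]: (71.6+38.7)/2 × 2 = 110.3
  Sum = 2486.425 ng/mL·h
Tail: C_last/k_e = 38.7/0.308 = 125.649
AUC_0→∞ (sublingual tablet) = 2486.425 + 125.649 = 2612.074 ng/mL·h
F = (AUC_ev/D_ev)/(AUC_iv/D_iv) = (2612.074/15)/(4730/10) = 174.138/473 = 0.3682

F = 0.368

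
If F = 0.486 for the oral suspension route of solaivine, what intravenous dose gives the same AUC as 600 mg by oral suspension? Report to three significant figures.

D_iv = 292 mg

Systemic exposure from an extravascular dose = F × D_ev, so the equivalent IV dose is F × D_ev.
D_iv = F × D_ev = 0.486 × 600 = 291.6 mg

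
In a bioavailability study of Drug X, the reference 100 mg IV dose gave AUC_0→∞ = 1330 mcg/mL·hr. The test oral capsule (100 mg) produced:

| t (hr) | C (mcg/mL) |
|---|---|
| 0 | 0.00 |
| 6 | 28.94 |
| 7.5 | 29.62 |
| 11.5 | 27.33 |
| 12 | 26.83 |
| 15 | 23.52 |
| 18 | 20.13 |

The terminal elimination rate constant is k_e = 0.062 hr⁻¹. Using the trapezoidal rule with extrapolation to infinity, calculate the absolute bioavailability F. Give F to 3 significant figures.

Trapezoidal AUC_0→18 (oral capsule):
  [0→6]: (0.00+28.94)/2 × 6 = 86.82
  [6→7.5]: (28.94+29.62)/2 × 1.5 = 43.92
  [7.5→11.5]: (29.62+27.33)/2 × 4 = 113.9
  [11.5→12]: (27.33+26.83)/2 × 0.5 = 13.54
  [12→15]: (26.83+23.52)/2 × 3 = 75.525
  [15→18]: (23.52+20.13)/2 × 3 = 65.475
  Sum = 399.18 mcg/mL·hr
Tail: C_last/k_e = 20.13/0.062 = 324.677
AUC_0→∞ (oral capsule) = 399.18 + 324.677 = 723.857 mcg/mL·hr
F = (AUC_ev/D_ev)/(AUC_iv/D_iv) = (723.857/100)/(1330/100) = 7.23857/13.3 = 0.5443

F = 0.544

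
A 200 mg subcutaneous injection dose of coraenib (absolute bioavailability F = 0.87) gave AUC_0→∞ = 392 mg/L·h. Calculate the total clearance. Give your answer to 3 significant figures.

CL = 0.444 L/h

CL = F × Dose / AUC_0→∞
   = 0.87 × 200 / 392 = 0.443878 L/h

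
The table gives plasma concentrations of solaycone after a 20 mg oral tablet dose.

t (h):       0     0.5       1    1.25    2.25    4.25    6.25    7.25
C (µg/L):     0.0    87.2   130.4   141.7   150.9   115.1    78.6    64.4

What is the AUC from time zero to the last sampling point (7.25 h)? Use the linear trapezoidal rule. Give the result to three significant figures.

AUC = 788 µg/L·h

Trapezoidal AUC_0→7.25:
  [0→0.5]: (0.0+87.2)/2 × 0.5 = 21.8
  [0.5→1]: (87.2+130.4)/2 × 0.5 = 54.4
  [1→1.25]: (130.4+141.7)/2 × 0.25 = 34.0125
  [1.25→2.25]: (141.7+150.9)/2 × 1 = 146.3
  [2.25→4.25]: (150.9+115.1)/2 × 2 = 266.0
  [4.25→6.25]: (115.1+78.6)/2 × 2 = 193.7
  [6.25→7.25]: (78.6+64.4)/2 × 1 = 71.5
  Sum = 787.7125 µg/L·h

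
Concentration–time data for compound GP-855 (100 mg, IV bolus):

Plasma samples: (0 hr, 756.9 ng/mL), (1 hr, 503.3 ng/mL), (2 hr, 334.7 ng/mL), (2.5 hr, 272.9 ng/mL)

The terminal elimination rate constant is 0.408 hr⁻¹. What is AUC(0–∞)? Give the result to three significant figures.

Trapezoidal AUC_0→2.5:
  [0→1]: (756.9+503.3)/2 × 1 = 630.1
  [1→2]: (503.3+334.7)/2 × 1 = 419.0
  [2→2.5]: (334.7+272.9)/2 × 0.5 = 151.9
  Sum = 1201.0 ng/mL·hr
Extrapolated tail: C_last / k_e = 272.9 / 0.408 = 668.873
AUC_0→∞ = 1201.0 + 668.873 = 1869.873 ng/mL·hr

AUC = 1870 ng/mL·hr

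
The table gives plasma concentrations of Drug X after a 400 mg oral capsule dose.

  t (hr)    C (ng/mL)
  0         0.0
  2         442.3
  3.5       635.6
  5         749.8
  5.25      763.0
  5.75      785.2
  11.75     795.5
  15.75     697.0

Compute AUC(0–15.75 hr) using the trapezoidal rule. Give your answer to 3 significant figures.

AUC = 10600 ng/mL·hr

Trapezoidal AUC_0→15.75:
  [0→2]: (0.0+442.3)/2 × 2 = 442.3
  [2→3.5]: (442.3+635.6)/2 × 1.5 = 808.425
  [3.5→5]: (635.6+749.8)/2 × 1.5 = 1039.05
  [5→5.25]: (749.8+763.0)/2 × 0.25 = 189.1
  [5.25→5.75]: (763.0+785.2)/2 × 0.5 = 387.05
  [5.75→11.75]: (785.2+795.5)/2 × 6 = 4742.1
  [11.75→15.75]: (795.5+697.0)/2 × 4 = 2985.0
  Sum = 10593.025 ng/mL·hr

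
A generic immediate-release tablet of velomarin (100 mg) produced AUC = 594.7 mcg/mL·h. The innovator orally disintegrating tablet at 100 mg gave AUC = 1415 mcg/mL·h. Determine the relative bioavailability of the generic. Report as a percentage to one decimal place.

F_rel = 42.0%

F_rel = (AUC_test/D_test) / (AUC_ref/D_ref)
      = (594.7/100) / (1415/100)
      = 5.947 / 14.15 = 0.4203 = 42.03%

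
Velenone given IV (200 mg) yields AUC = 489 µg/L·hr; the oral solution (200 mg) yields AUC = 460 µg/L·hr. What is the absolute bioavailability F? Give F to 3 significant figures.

F = 0.941

F = (AUC_ev / D_ev) / (AUC_iv / D_iv)
  = (460/200) / (489/200)
  = 2.3 / 2.445 = 0.9407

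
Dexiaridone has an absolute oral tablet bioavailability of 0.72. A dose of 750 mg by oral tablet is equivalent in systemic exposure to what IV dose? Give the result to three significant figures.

D_iv = 540 mg

Systemic exposure from an extravascular dose = F × D_ev, so the equivalent IV dose is F × D_ev.
D_iv = F × D_ev = 0.72 × 750 = 540 mg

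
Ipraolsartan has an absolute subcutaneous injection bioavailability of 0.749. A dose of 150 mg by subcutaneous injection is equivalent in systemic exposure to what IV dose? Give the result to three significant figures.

Systemic exposure from an extravascular dose = F × D_ev, so the equivalent IV dose is F × D_ev.
D_iv = F × D_ev = 0.749 × 150 = 112.35 mg

D_iv = 112 mg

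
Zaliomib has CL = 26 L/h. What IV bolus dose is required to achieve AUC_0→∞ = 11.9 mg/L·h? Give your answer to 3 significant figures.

Dose_iv = CL × AUC_0→∞
     = 26 × 11.9 = 309.4 mg

Dose = 309 mg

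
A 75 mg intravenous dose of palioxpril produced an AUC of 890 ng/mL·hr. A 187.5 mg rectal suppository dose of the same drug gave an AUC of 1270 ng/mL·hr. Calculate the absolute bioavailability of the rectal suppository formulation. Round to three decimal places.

F = (AUC_ev / D_ev) / (AUC_iv / D_iv)
  = (1270/187.5) / (890/75)
  = 6.77333 / 11.8667 = 0.5708

F = 0.571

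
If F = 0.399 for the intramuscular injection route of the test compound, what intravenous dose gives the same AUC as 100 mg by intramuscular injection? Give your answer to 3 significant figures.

D_iv = 39.9 mg

Systemic exposure from an extravascular dose = F × D_ev, so the equivalent IV dose is F × D_ev.
D_iv = F × D_ev = 0.399 × 100 = 39.9 mg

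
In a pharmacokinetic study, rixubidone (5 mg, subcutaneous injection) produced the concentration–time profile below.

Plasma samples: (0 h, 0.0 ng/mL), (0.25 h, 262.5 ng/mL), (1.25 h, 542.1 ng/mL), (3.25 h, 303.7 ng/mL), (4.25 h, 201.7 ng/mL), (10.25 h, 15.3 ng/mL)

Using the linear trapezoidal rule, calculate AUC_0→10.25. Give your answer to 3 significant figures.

Trapezoidal AUC_0→10.25:
  [0→0.25]: (0.0+262.5)/2 × 0.25 = 32.8125
  [0.25→1.25]: (262.5+542.1)/2 × 1 = 402.3
  [1.25→3.25]: (542.1+303.7)/2 × 2 = 845.8
  [3.25→4.25]: (303.7+201.7)/2 × 1 = 252.7
  [4.25→10.25]: (201.7+15.3)/2 × 6 = 651.0
  Sum = 2184.6125 ng/mL·h

AUC = 2180 ng/mL·h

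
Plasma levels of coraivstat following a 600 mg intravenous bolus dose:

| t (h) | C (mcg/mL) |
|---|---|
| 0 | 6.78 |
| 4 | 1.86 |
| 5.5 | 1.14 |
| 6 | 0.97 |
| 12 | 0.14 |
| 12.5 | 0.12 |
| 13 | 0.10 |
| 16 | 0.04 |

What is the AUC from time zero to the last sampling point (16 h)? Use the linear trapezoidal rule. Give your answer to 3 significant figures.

AUC = 23.7 mcg/mL·h

Trapezoidal AUC_0→16:
  [0→4]: (6.78+1.86)/2 × 4 = 17.28
  [4→5.5]: (1.86+1.14)/2 × 1.5 = 2.25
  [5.5→6]: (1.14+0.97)/2 × 0.5 = 0.5275
  [6→12]: (0.97+0.14)/2 × 6 = 3.33
  [12→12.5]: (0.14+0.12)/2 × 0.5 = 0.065
  [12.5→13]: (0.12+0.10)/2 × 0.5 = 0.055
  [13→16]: (0.10+0.04)/2 × 3 = 0.21
  Sum = 23.7175 mcg/mL·h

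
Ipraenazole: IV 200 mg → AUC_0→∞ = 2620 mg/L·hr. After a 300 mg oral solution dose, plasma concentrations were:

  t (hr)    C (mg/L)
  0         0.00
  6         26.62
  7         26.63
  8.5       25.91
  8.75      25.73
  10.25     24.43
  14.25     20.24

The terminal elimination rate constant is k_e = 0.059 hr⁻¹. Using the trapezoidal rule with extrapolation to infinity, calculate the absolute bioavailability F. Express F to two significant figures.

F = 0.16

Trapezoidal AUC_0→14.25 (oral solution):
  [0→6]: (0.00+26.62)/2 × 6 = 79.86
  [6→7]: (26.62+26.63)/2 × 1 = 26.625
  [7→8.5]: (26.63+25.91)/2 × 1.5 = 39.405
  [8.5→8.75]: (25.91+25.73)/2 × 0.25 = 6.455
  [8.75→10.25]: (25.73+24.43)/2 × 1.5 = 37.62
  [10.25→14.25]: (24.43+20.24)/2 × 4 = 89.34
  Sum = 279.305 mg/L·hr
Tail: C_last/k_e = 20.24/0.059 = 343.051
AUC_0→∞ (oral solution) = 279.305 + 343.051 = 622.356 mg/L·hr
F = (AUC_ev/D_ev)/(AUC_iv/D_iv) = (622.356/300)/(2620/200) = 2.07452/13.1 = 0.1584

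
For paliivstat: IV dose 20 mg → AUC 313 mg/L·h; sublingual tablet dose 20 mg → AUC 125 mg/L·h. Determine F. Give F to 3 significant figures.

F = 0.399

F = (AUC_ev / D_ev) / (AUC_iv / D_iv)
  = (125/20) / (313/20)
  = 6.25 / 15.65 = 0.3994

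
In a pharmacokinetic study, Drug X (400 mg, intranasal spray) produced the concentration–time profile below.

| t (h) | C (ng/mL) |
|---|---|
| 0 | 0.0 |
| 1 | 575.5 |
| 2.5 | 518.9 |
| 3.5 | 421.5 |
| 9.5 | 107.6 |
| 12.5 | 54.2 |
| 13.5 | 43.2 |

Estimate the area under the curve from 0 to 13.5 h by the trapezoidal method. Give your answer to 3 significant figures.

AUC = 3460 ng/mL·h

Trapezoidal AUC_0→13.5:
  [0→1]: (0.0+575.5)/2 × 1 = 287.75
  [1→2.5]: (575.5+518.9)/2 × 1.5 = 820.8
  [2.5→3.5]: (518.9+421.5)/2 × 1 = 470.2
  [3.5→9.5]: (421.5+107.6)/2 × 6 = 1587.3
  [9.5→12.5]: (107.6+54.2)/2 × 3 = 242.7
  [12.5→13.5]: (54.2+43.2)/2 × 1 = 48.7
  Sum = 3457.45 ng/mL·h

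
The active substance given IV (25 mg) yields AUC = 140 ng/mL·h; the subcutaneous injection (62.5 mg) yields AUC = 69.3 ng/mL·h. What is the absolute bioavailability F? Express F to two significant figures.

F = 0.20

F = (AUC_ev / D_ev) / (AUC_iv / D_iv)
  = (69.3/62.5) / (140/25)
  = 1.1088 / 5.6 = 0.1980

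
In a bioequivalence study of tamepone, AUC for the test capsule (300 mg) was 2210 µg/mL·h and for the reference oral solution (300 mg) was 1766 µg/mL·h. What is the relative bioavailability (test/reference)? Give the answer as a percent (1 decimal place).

F_rel = 125.1%

F_rel = (AUC_test/D_test) / (AUC_ref/D_ref)
      = (2210/300) / (1766/300)
      = 7.36667 / 5.88667 = 1.2514 = 125.14%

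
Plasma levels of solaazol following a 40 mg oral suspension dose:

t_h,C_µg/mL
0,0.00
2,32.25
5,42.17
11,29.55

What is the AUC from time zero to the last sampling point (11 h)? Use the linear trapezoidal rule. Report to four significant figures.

AUC = 359.0 µg/mL·h

Trapezoidal AUC_0→11:
  [0→2]: (0.00+32.25)/2 × 2 = 32.25
  [2→5]: (32.25+42.17)/2 × 3 = 111.63
  [5→11]: (42.17+29.55)/2 × 6 = 215.16
  Sum = 359.04 µg/mL·h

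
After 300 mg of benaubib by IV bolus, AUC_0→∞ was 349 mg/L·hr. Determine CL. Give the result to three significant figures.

CL = 0.860 L/hr

CL = Dose_iv / AUC_0→∞
   = 300 / 349 = 0.859599 L/hr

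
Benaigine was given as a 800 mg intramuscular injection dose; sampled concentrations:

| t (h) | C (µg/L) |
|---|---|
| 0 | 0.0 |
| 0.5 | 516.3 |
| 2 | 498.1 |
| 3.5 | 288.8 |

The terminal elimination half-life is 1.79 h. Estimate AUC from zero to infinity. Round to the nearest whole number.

AUC = 2226 µg/L·h

Trapezoidal AUC_0→3.5:
  [0→0.5]: (0.0+516.3)/2 × 0.5 = 129.075
  [0.5→2]: (516.3+498.1)/2 × 1.5 = 760.8
  [2→3.5]: (498.1+288.8)/2 × 1.5 = 590.175
  Sum = 1480.05 µg/L·h
k_e = ln2 / t½ = 0.693147 / 1.79 = 0.3872 h^-1
Extrapolated tail: C_last / k_e = 288.8 / 0.3872 = 745.868
AUC_0→∞ = 1480.05 + 745.868 = 2225.918 µg/L·h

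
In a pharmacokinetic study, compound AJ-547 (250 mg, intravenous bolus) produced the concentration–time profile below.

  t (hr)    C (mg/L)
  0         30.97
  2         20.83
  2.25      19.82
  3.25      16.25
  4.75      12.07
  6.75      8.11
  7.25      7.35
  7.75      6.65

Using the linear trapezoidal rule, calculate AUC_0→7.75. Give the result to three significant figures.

AUC = 124 mg/L·hr

Trapezoidal AUC_0→7.75:
  [0→2]: (30.97+20.83)/2 × 2 = 51.8
  [2→2.25]: (20.83+19.82)/2 × 0.25 = 5.08125
  [2.25→3.25]: (19.82+16.25)/2 × 1 = 18.035
  [3.25→4.75]: (16.25+12.07)/2 × 1.5 = 21.24
  [4.75→6.75]: (12.07+8.11)/2 × 2 = 20.18
  [6.75→7.25]: (8.11+7.35)/2 × 0.5 = 3.865
  [7.25→7.75]: (7.35+6.65)/2 × 0.5 = 3.5
  Sum = 123.70125 mg/L·hr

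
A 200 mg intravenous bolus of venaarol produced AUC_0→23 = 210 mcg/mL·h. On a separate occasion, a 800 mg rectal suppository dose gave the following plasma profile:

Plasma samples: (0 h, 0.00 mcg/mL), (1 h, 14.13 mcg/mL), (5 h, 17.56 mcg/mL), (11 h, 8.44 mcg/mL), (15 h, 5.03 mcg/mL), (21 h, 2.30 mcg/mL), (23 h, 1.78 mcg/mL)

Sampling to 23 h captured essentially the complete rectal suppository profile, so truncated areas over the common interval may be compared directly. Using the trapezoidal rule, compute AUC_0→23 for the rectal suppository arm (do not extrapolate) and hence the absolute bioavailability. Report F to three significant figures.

F = 0.240

Trapezoidal AUC_0→23 (rectal suppository):
  [0→1]: (0.00+14.13)/2 × 1 = 7.065
  [1→5]: (14.13+17.56)/2 × 4 = 63.38
  [5→11]: (17.56+8.44)/2 × 6 = 78.0
  [11→15]: (8.44+5.03)/2 × 4 = 26.94
  [15→21]: (5.03+2.30)/2 × 6 = 21.99
  [21→23]: (2.30+1.78)/2 × 2 = 4.08
  Sum = 201.455 mcg/mL·h
F = (AUC_ev/D_ev)/(AUC_iv/D_iv) = (201.455/800)/(210/200) = 0.25181875/1.05 = 0.2398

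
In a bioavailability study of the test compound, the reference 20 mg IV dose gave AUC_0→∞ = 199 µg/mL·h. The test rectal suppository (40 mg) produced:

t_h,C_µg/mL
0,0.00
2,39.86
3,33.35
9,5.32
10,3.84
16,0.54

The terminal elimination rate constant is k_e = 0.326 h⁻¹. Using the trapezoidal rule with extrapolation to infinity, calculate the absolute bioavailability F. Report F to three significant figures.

F = 0.532

Trapezoidal AUC_0→16 (rectal suppository):
  [0→2]: (0.00+39.86)/2 × 2 = 39.86
  [2→3]: (39.86+33.35)/2 × 1 = 36.605
  [3→9]: (33.35+5.32)/2 × 6 = 116.01
  [9→10]: (5.32+3.84)/2 × 1 = 4.58
  [10→16]: (3.84+0.54)/2 × 6 = 13.14
  Sum = 210.195 µg/mL·h
Tail: C_last/k_e = 0.54/0.326 = 1.656
AUC_0→∞ (rectal suppository) = 210.195 + 1.656 = 211.851 µg/mL·h
F = (AUC_ev/D_ev)/(AUC_iv/D_iv) = (211.851/40)/(199/20) = 5.296275/9.95 = 0.5323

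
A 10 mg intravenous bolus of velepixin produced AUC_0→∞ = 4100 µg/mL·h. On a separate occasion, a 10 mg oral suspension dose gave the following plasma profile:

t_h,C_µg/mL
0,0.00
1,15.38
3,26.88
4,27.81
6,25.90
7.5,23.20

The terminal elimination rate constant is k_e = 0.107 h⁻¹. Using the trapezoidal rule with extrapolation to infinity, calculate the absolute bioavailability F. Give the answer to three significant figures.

F = 0.0938

Trapezoidal AUC_0→7.5 (oral suspension):
  [0→1]: (0.00+15.38)/2 × 1 = 7.69
  [1→3]: (15.38+26.88)/2 × 2 = 42.26
  [3→4]: (26.88+27.81)/2 × 1 = 27.345
  [4→6]: (27.81+25.90)/2 × 2 = 53.71
  [6→7.5]: (25.90+23.20)/2 × 1.5 = 36.825
  Sum = 167.83 µg/mL·h
Tail: C_last/k_e = 23.20/0.107 = 216.822
AUC_0→∞ (oral suspension) = 167.83 + 216.822 = 384.652 µg/mL·h
F = (AUC_ev/D_ev)/(AUC_iv/D_iv) = (384.652/10)/(4100/10) = 38.4652/410 = 0.0938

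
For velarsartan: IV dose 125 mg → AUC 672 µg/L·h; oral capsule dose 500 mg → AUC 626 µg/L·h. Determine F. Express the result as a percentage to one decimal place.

F = 23.3%

F = (AUC_ev / D_ev) / (AUC_iv / D_iv)
  = (626/500) / (672/125)
  = 1.252 / 5.376 = 0.2329
  = 23.29%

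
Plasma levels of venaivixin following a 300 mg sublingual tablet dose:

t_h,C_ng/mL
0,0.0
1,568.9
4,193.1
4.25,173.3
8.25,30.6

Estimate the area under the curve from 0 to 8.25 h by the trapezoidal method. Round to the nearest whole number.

Trapezoidal AUC_0→8.25:
  [0→1]: (0.0+568.9)/2 × 1 = 284.45
  [1→4]: (568.9+193.1)/2 × 3 = 1143.0
  [4→4.25]: (193.1+173.3)/2 × 0.25 = 45.8
  [4.25→8.25]: (173.3+30.6)/2 × 4 = 407.8
  Sum = 1881.05 ng/mL·h

AUC = 1881 ng/mL·h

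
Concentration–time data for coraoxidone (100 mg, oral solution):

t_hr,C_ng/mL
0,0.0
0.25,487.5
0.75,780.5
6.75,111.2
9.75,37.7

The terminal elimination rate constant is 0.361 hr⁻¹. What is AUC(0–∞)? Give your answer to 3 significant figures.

Trapezoidal AUC_0→9.75:
  [0→0.25]: (0.0+487.5)/2 × 0.25 = 60.9375
  [0.25→0.75]: (487.5+780.5)/2 × 0.5 = 317.0
  [0.75→6.75]: (780.5+111.2)/2 × 6 = 2675.1
  [6.75→9.75]: (111.2+37.7)/2 × 3 = 223.35
  Sum = 3276.3875 ng/mL·hr
Extrapolated tail: C_last / k_e = 37.7 / 0.361 = 104.432
AUC_0→∞ = 3276.3875 + 104.432 = 3380.8195 ng/mL·hr

AUC = 3380 ng/mL·hr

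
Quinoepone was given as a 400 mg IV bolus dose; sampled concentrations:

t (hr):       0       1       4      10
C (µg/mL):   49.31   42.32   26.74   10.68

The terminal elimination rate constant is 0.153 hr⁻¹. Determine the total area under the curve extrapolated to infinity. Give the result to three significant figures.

Trapezoidal AUC_0→10:
  [0→1]: (49.31+42.32)/2 × 1 = 45.815
  [1→4]: (42.32+26.74)/2 × 3 = 103.59
  [4→10]: (26.74+10.68)/2 × 6 = 112.26
  Sum = 261.665 µg/mL·hr
Extrapolated tail: C_last / k_e = 10.68 / 0.153 = 69.804
AUC_0→∞ = 261.665 + 69.804 = 331.469 µg/mL·hr

AUC = 331 µg/mL·hr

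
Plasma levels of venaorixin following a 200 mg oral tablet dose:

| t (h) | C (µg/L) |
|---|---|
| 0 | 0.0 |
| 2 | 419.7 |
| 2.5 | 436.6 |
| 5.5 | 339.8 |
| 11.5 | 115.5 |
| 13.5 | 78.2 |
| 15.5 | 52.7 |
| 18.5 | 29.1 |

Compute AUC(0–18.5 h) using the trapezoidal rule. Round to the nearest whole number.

Trapezoidal AUC_0→18.5:
  [0→2]: (0.0+419.7)/2 × 2 = 419.7
  [2→2.5]: (419.7+436.6)/2 × 0.5 = 214.075
  [2.5→5.5]: (436.6+339.8)/2 × 3 = 1164.6
  [5.5→11.5]: (339.8+115.5)/2 × 6 = 1365.9
  [11.5→13.5]: (115.5+78.2)/2 × 2 = 193.7
  [13.5→15.5]: (78.2+52.7)/2 × 2 = 130.9
  [15.5→18.5]: (52.7+29.1)/2 × 3 = 122.7
  Sum = 3611.575 µg/L·h

AUC = 3612 µg/L·h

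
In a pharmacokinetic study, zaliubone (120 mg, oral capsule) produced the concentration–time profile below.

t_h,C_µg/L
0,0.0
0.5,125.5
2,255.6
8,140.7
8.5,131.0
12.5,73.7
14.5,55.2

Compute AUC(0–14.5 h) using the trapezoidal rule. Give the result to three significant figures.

Trapezoidal AUC_0→14.5:
  [0→0.5]: (0.0+125.5)/2 × 0.5 = 31.375
  [0.5→2]: (125.5+255.6)/2 × 1.5 = 285.825
  [2→8]: (255.6+140.7)/2 × 6 = 1188.9
  [8→8.5]: (140.7+131.0)/2 × 0.5 = 67.925
  [8.5→12.5]: (131.0+73.7)/2 × 4 = 409.4
  [12.5→14.5]: (73.7+55.2)/2 × 2 = 128.9
  Sum = 2112.325 µg/L·h

AUC = 2110 µg/L·h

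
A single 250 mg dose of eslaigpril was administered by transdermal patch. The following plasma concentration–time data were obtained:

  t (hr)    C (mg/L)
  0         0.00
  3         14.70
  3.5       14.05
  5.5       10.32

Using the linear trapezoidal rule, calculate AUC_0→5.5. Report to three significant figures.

AUC = 53.6 mg/L·hr

Trapezoidal AUC_0→5.5:
  [0→3]: (0.00+14.70)/2 × 3 = 22.05
  [3→3.5]: (14.70+14.05)/2 × 0.5 = 7.1875
  [3.5→5.5]: (14.05+10.32)/2 × 2 = 24.37
  Sum = 53.6075 mg/L·hr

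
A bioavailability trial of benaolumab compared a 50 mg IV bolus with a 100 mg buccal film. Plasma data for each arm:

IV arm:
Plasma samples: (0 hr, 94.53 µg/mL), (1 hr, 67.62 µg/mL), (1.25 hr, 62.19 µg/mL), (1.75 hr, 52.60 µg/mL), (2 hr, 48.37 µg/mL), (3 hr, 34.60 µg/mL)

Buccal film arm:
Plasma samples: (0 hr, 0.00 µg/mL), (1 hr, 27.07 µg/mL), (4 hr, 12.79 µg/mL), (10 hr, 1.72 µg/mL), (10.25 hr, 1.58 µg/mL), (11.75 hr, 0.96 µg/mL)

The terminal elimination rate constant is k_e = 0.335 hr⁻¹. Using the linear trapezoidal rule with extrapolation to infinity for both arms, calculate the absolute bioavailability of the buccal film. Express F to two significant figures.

F = 0.22

Trapezoidal AUC_0→3 (IV):
  [0→1]: (94.53+67.62)/2 × 1 = 81.075
  [1→1.25]: (67.62+62.19)/2 × 0.25 = 16.22625
  [1.25→1.75]: (62.19+52.60)/2 × 0.5 = 28.6975
  [1.75→2]: (52.60+48.37)/2 × 0.25 = 12.62125
  [2→3]: (48.37+34.60)/2 × 1 = 41.485
  Sum = 180.105 µg/mL·hr
IV tail: 34.60/0.335 = 103.284; AUC_iv,0→∞ = 180.105 + 103.284 = 283.389 µg/mL·hr
Trapezoidal AUC_0→11.75 (buccal film):
  [0→1]: (0.00+27.07)/2 × 1 = 13.535
  [1→4]: (27.07+12.79)/2 × 3 = 59.79
  [4→10]: (12.79+1.72)/2 × 6 = 43.53
  [10→10.25]: (1.72+1.58)/2 × 0.25 = 0.4125
  [10.25→11.75]: (1.58+0.96)/2 × 1.5 = 1.905
  Sum = 119.1725 µg/mL·hr
buccal film tail: 0.96/0.335 = 2.866; AUC_ev,0→∞ = 119.1725 + 2.866 = 122.0385 µg/mL·hr
F = (AUC_ev/D_ev)/(AUC_iv/D_iv) = (122.0385/100)/(283.389/50) = 1.220385/5.66778 = 0.2153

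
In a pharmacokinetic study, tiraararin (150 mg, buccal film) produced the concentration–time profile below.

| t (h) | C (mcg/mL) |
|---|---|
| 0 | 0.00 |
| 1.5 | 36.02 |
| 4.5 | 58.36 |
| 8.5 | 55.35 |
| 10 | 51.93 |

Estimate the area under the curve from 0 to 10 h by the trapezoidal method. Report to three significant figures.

AUC = 476 mcg/mL·h

Trapezoidal AUC_0→10:
  [0→1.5]: (0.00+36.02)/2 × 1.5 = 27.015
  [1.5→4.5]: (36.02+58.36)/2 × 3 = 141.57
  [4.5→8.5]: (58.36+55.35)/2 × 4 = 227.42
  [8.5→10]: (55.35+51.93)/2 × 1.5 = 80.46
  Sum = 476.465 mcg/mL·h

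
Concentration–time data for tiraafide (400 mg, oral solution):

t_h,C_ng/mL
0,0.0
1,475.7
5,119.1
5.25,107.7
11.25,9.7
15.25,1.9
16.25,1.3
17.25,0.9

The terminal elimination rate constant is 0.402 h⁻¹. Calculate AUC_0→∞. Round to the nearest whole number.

Trapezoidal AUC_0→17.25:
  [0→1]: (0.0+475.7)/2 × 1 = 237.85
  [1→5]: (475.7+119.1)/2 × 4 = 1189.6
  [5→5.25]: (119.1+107.7)/2 × 0.25 = 28.35
  [5.25→11.25]: (107.7+9.7)/2 × 6 = 352.2
  [11.25→15.25]: (9.7+1.9)/2 × 4 = 23.2
  [15.25→16.25]: (1.9+1.3)/2 × 1 = 1.6
  [16.25→17.25]: (1.3+0.9)/2 × 1 = 1.1
  Sum = 1833.9 ng/mL·h
Extrapolated tail: C_last / k_e = 0.9 / 0.402 = 2.239
AUC_0→∞ = 1833.9 + 2.239 = 1836.139 ng/mL·h

AUC = 1836 ng/mL·h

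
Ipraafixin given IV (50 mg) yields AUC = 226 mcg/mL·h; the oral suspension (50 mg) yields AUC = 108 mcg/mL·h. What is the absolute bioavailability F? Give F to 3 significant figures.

F = (AUC_ev / D_ev) / (AUC_iv / D_iv)
  = (108/50) / (226/50)
  = 2.16 / 4.52 = 0.4779

F = 0.478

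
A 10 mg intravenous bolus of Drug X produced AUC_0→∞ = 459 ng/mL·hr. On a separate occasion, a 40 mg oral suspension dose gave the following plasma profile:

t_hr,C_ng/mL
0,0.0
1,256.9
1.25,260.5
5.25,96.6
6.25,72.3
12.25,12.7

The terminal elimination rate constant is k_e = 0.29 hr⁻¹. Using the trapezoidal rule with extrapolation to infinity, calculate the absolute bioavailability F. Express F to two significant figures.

Trapezoidal AUC_0→12.25 (oral suspension):
  [0→1]: (0.0+256.9)/2 × 1 = 128.45
  [1→1.25]: (256.9+260.5)/2 × 0.25 = 64.675
  [1.25→5.25]: (260.5+96.6)/2 × 4 = 714.2
  [5.25→6.25]: (96.6+72.3)/2 × 1 = 84.45
  [6.25→12.25]: (72.3+12.7)/2 × 6 = 255.0
  Sum = 1246.775 ng/mL·hr
Tail: C_last/k_e = 12.7/0.29 = 43.793
AUC_0→∞ (oral suspension) = 1246.775 + 43.793 = 1290.568 ng/mL·hr
F = (AUC_ev/D_ev)/(AUC_iv/D_iv) = (1290.568/40)/(459/10) = 32.2642/45.9 = 0.7029

F = 0.70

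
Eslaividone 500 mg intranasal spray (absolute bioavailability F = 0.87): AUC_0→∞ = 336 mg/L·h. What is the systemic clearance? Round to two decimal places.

CL = F × Dose / AUC_0→∞
   = 0.87 × 500 / 336 = 1.29464 L/h

CL = 1.29 L/h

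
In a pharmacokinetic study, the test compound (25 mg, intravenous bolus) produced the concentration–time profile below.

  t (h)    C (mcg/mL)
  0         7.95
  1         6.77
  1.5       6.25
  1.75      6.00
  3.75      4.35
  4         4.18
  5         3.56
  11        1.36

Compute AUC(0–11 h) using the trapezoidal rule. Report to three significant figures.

Trapezoidal AUC_0→11:
  [0→1]: (7.95+6.77)/2 × 1 = 7.36
  [1→1.5]: (6.77+6.25)/2 × 0.5 = 3.255
  [1.5→1.75]: (6.25+6.00)/2 × 0.25 = 1.53125
  [1.75→3.75]: (6.00+4.35)/2 × 2 = 10.35
  [3.75→4]: (4.35+4.18)/2 × 0.25 = 1.06625
  [4→5]: (4.18+3.56)/2 × 1 = 3.87
  [5→11]: (3.56+1.36)/2 × 6 = 14.76
  Sum = 42.1925 mcg/mL·h

AUC = 42.2 mcg/mL·h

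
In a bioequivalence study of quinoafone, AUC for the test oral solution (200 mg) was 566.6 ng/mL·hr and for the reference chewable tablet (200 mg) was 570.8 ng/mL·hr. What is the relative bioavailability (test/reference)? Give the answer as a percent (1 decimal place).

F_rel = (AUC_test/D_test) / (AUC_ref/D_ref)
      = (566.6/200) / (570.8/200)
      = 2.833 / 2.854 = 0.9926 = 99.26%

F_rel = 99.3%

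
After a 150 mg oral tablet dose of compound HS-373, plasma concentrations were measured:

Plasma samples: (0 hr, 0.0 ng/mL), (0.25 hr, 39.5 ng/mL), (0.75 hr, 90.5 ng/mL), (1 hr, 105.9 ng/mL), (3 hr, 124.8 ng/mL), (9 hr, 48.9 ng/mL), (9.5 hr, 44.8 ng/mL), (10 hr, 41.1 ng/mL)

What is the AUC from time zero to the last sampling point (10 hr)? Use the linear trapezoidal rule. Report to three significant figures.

AUC = 859 ng/mL·hr

Trapezoidal AUC_0→10:
  [0→0.25]: (0.0+39.5)/2 × 0.25 = 4.9375
  [0.25→0.75]: (39.5+90.5)/2 × 0.5 = 32.5
  [0.75→1]: (90.5+105.9)/2 × 0.25 = 24.55
  [1→3]: (105.9+124.8)/2 × 2 = 230.7
  [3→9]: (124.8+48.9)/2 × 6 = 521.1
  [9→9.5]: (48.9+44.8)/2 × 0.5 = 23.425
  [9.5→10]: (44.8+41.1)/2 × 0.5 = 21.475
  Sum = 858.6875 ng/mL·hr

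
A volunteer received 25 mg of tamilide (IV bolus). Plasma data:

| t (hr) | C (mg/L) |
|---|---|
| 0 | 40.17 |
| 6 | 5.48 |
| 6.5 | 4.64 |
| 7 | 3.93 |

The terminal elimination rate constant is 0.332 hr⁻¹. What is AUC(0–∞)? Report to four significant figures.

AUC = 153.5 mg/L·hr

Trapezoidal AUC_0→7:
  [0→6]: (40.17+5.48)/2 × 6 = 136.95
  [6→6.5]: (5.48+4.64)/2 × 0.5 = 2.53
  [6.5→7]: (4.64+3.93)/2 × 0.5 = 2.1425
  Sum = 141.6225 mg/L·hr
Extrapolated tail: C_last / k_e = 3.93 / 0.332 = 11.837
AUC_0→∞ = 141.6225 + 11.837 = 153.4595 mg/L·hr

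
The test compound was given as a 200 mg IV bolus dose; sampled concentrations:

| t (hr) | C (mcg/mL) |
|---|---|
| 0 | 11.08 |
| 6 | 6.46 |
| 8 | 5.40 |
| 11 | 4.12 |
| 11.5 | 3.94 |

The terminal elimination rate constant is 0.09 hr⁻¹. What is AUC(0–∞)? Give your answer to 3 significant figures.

Trapezoidal AUC_0→11.5:
  [0→6]: (11.08+6.46)/2 × 6 = 52.62
  [6→8]: (6.46+5.40)/2 × 2 = 11.86
  [8→11]: (5.40+4.12)/2 × 3 = 14.28
  [11→11.5]: (4.12+3.94)/2 × 0.5 = 2.015
  Sum = 80.775 mcg/mL·hr
Extrapolated tail: C_last / k_e = 3.94 / 0.09 = 43.778
AUC_0→∞ = 80.775 + 43.778 = 124.553 mcg/mL·hr

AUC = 125 mcg/mL·hr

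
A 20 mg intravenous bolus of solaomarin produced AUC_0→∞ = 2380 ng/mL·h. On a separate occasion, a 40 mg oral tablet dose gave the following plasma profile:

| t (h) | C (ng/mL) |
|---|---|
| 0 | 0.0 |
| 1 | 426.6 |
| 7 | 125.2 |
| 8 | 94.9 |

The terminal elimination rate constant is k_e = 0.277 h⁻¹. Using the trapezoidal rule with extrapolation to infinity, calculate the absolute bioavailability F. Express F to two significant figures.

Trapezoidal AUC_0→8 (oral tablet):
  [0→1]: (0.0+426.6)/2 × 1 = 213.3
  [1→7]: (426.6+125.2)/2 × 6 = 1655.4
  [7→8]: (125.2+94.9)/2 × 1 = 110.05
  Sum = 1978.75 ng/mL·h
Tail: C_last/k_e = 94.9/0.277 = 342.599
AUC_0→∞ (oral tablet) = 1978.75 + 342.599 = 2321.349 ng/mL·h
F = (AUC_ev/D_ev)/(AUC_iv/D_iv) = (2321.349/40)/(2380/20) = 58.033725/119 = 0.4877

F = 0.49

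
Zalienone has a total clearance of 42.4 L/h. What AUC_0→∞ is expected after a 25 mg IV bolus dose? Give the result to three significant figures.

AUC_0→∞ = Dose_iv / CL
        = 25 / 42.4 = 0.589623 mg/L·h

AUC = 0.590 mg/L·h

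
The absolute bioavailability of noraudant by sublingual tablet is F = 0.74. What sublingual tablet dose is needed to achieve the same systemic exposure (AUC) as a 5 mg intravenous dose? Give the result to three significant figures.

D_sublingual = 6.76 mg

For equal systemic exposure: F × D_ev = D_iv
D_ev = D_iv / F = 5 / 0.74 = 6.75676 mg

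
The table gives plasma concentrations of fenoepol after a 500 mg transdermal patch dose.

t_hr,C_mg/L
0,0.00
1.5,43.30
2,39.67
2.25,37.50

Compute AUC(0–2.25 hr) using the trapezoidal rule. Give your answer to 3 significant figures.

AUC = 62.9 mg/L·hr

Trapezoidal AUC_0→2.25:
  [0→1.5]: (0.00+43.30)/2 × 1.5 = 32.475
  [1.5→2]: (43.30+39.67)/2 × 0.5 = 20.7425
  [2→2.25]: (39.67+37.50)/2 × 0.25 = 9.64625
  Sum = 62.86375 mg/L·hr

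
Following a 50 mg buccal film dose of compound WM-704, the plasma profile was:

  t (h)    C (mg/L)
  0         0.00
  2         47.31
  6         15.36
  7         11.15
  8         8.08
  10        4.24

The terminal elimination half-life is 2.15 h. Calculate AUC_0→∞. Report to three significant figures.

AUC = 221 mg/L·h

Trapezoidal AUC_0→10:
  [0→2]: (0.00+47.31)/2 × 2 = 47.31
  [2→6]: (47.31+15.36)/2 × 4 = 125.34
  [6→7]: (15.36+11.15)/2 × 1 = 13.255
  [7→8]: (11.15+8.08)/2 × 1 = 9.615
  [8→10]: (8.08+4.24)/2 × 2 = 12.32
  Sum = 207.84 mg/L·h
k_e = ln2 / t½ = 0.693147 / 2.15 = 0.3224 h^-1
Extrapolated tail: C_last / k_e = 4.24 / 0.3224 = 13.151
AUC_0→∞ = 207.84 + 13.151 = 220.991 mg/L·h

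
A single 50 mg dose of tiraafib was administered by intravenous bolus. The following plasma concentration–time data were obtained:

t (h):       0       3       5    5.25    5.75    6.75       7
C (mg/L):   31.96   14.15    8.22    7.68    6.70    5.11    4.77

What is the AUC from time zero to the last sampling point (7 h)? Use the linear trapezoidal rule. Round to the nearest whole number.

Trapezoidal AUC_0→7:
  [0→3]: (31.96+14.15)/2 × 3 = 69.165
  [3→5]: (14.15+8.22)/2 × 2 = 22.37
  [5→5.25]: (8.22+7.68)/2 × 0.25 = 1.9875
  [5.25→5.75]: (7.68+6.70)/2 × 0.5 = 3.595
  [5.75→6.75]: (6.70+5.11)/2 × 1 = 5.905
  [6.75→7]: (5.11+4.77)/2 × 0.25 = 1.235
  Sum = 104.2575 mg/L·h

AUC = 104 mg/L·h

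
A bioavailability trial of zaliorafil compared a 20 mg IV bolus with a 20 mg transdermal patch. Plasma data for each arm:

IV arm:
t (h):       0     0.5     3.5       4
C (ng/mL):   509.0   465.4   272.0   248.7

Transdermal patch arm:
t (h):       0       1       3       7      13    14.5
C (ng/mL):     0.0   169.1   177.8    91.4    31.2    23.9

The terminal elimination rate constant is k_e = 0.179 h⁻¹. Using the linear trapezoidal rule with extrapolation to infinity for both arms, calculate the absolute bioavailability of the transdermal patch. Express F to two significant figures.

F = 0.53

Trapezoidal AUC_0→4 (IV):
  [0→0.5]: (509.0+465.4)/2 × 0.5 = 243.6
  [0.5→3.5]: (465.4+272.0)/2 × 3 = 1106.1
  [3.5→4]: (272.0+248.7)/2 × 0.5 = 130.175
  Sum = 1479.875 ng/mL·h
IV tail: 248.7/0.179 = 1389.385; AUC_iv,0→∞ = 1479.875 + 1389.385 = 2869.26 ng/mL·h
Trapezoidal AUC_0→14.5 (transdermal patch):
  [0→1]: (0.0+169.1)/2 × 1 = 84.55
  [1→3]: (169.1+177.8)/2 × 2 = 346.9
  [3→7]: (177.8+91.4)/2 × 4 = 538.4
  [7→13]: (91.4+31.2)/2 × 6 = 367.8
  [13→14.5]: (31.2+23.9)/2 × 1.5 = 41.325
  Sum = 1378.975 ng/mL·h
transdermal patch tail: 23.9/0.179 = 133.520; AUC_ev,0→∞ = 1378.975 + 133.520 = 1512.495 ng/mL·h
F = (AUC_ev/D_ev)/(AUC_iv/D_iv) = (1512.495/20)/(2869.26/20) = 75.62475/143.463 = 0.5271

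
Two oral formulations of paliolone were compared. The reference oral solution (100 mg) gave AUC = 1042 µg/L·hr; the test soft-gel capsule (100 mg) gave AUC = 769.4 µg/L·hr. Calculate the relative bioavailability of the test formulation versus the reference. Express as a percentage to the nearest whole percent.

F_rel = 74%

F_rel = (AUC_test/D_test) / (AUC_ref/D_ref)
      = (769.4/100) / (1042/100)
      = 7.694 / 10.42 = 0.7384 = 73.84%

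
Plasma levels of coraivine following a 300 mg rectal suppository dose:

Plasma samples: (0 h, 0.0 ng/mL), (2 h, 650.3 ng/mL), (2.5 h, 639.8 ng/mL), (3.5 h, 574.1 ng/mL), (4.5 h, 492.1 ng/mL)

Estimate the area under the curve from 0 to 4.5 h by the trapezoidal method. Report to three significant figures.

Trapezoidal AUC_0→4.5:
  [0→2]: (0.0+650.3)/2 × 2 = 650.3
  [2→2.5]: (650.3+639.8)/2 × 0.5 = 322.525
  [2.5→3.5]: (639.8+574.1)/2 × 1 = 606.95
  [3.5→4.5]: (574.1+492.1)/2 × 1 = 533.1
  Sum = 2112.875 ng/mL·h

AUC = 2110 ng/mL·h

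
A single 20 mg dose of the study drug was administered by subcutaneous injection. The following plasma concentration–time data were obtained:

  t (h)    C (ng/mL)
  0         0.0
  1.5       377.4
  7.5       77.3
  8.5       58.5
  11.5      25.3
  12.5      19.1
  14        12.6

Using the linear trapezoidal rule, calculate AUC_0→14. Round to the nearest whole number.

AUC = 1887 ng/mL·h

Trapezoidal AUC_0→14:
  [0→1.5]: (0.0+377.4)/2 × 1.5 = 283.05
  [1.5→7.5]: (377.4+77.3)/2 × 6 = 1364.1
  [7.5→8.5]: (77.3+58.5)/2 × 1 = 67.9
  [8.5→11.5]: (58.5+25.3)/2 × 3 = 125.7
  [11.5→12.5]: (25.3+19.1)/2 × 1 = 22.2
  [12.5→14]: (19.1+12.6)/2 × 1.5 = 23.775
  Sum = 1886.725 ng/mL·h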